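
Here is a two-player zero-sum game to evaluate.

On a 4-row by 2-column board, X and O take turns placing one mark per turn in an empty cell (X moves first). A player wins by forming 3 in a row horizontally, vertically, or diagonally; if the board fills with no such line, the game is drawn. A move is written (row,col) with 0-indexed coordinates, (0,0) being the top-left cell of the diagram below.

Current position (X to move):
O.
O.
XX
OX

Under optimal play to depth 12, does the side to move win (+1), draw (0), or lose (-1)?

value(O./O./XX/OX, X) = +1

p1 X@[O./O./XX/OX]: (0,1)[OX/O./XX/OX]+0 (1,1)[O./OX/XX/OX]+1*
p2 O@[O./OX/XX/OX] terminal -1; root [O./O./XX/OX] d12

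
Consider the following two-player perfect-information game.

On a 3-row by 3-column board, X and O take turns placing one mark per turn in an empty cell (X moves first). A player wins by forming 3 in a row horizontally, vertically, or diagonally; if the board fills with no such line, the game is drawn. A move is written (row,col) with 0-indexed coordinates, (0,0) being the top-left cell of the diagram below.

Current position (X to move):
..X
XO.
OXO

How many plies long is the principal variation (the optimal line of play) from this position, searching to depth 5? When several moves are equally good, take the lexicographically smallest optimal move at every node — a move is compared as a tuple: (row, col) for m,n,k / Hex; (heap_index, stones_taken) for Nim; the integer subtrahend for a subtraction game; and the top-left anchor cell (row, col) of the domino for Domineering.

[..X/XO./OXO] X move#1: (0,0):+0/X.X/XO./OXO*, (0,1):-1/.XX/XO./OXO, (1,2):-1/..X/XOX/OXO
[X.X/XO./OXO] O move#2: (0,1):+0/XOX/XO./OXO*, (1,2):-1/X.X/XOO/OXO
[XOX/XO./OXO] X move#3: (1,2):+0/XOX/XOX/OXO*
[XOX/XOX/OXO] end (terminal +0, O#4); searched ..X/XO./OXO to 5

PV length from [..X/XO./OXO]: 3 plies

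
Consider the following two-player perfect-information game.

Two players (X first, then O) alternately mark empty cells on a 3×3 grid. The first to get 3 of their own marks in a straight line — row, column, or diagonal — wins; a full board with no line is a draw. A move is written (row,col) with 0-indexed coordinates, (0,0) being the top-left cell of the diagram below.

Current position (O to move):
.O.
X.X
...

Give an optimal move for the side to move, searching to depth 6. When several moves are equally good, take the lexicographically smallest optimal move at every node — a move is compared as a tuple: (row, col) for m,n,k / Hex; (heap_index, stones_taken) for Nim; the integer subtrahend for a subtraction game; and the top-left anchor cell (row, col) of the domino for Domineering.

ply 1, O at .O./X.X/... | (0,0)=-1→OO./X.X/...; (0,2)=-1→.OO/X.X/...; (1,1)=+1→.O./XOX/...*; (2,0)=-1→.O./X.X/O..; (2,1)=-1→.O./X.X/.O.; (2,2)=-1→.O./X.X/..O
ply 2, X at .O./XOX/... | (0,0)=-1→XO./XOX/...*; (0,2)=-1→.OX/XOX/...; (2,0)=-1→.O./XOX/X..; (2,1)=-1→.O./XOX/.X.; (2,2)=-1→.O./XOX/..X
ply 3, O at XO./XOX/... | (0,2)=-1→XOO/XOX/...; (2,0)=+1→XO./XOX/O..*; (2,1)=+1→XO./XOX/.O.; (2,2)=-1→XO./XOX/..O
ply 4, X at XO./XOX/O.. | (0,2)=-1→XOX/XOX/O..*; (2,1)=-1→XO./XOX/OX.; (2,2)=-1→XO./XOX/O.X
ply 5, O at XOX/XOX/O.. | (2,1)=+1→XOX/XOX/OO.*; (2,2)=+0→XOX/XOX/O.O
ply 6: XOX/XOX/OO. is terminal -1 (X); from .O./X.X/... depth 6

O's best at [.O./X.X/...]: (1,1)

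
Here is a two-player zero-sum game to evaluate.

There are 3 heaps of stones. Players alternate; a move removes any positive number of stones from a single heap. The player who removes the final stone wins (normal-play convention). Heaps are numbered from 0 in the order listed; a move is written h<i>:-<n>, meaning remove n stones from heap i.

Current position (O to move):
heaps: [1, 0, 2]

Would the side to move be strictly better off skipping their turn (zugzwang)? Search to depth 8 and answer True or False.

zugzwang((1,0,2), O) = False

p1 O@[(1,0,2)]: h0:-1[(0,0,2)]-1 h2:-1[(1,0,1)]+1* h2:-2[(1,0,0)]-1
p2 X@[(1,0,1)]: h0:-1[(0,0,1)]-1* h2:-1[(1,0,0)]-1
p3 O@[(0,0,1)]: h2:-1[(0,0,0)]+1*
p4 X@[(0,0,0)] terminal -1; root [(1,0,2)] d8
suppose O passes — search the same position with X to move:
pass> p1 X@[(1,0,2)]: h0:-1[(0,0,2)]-1 h2:-1[(1,0,1)]+1* h2:-2[(1,0,0)]-1
pass> p2 O@[(1,0,1)]: h0:-1[(0,0,1)]-1* h2:-1[(1,0,0)]-1
pass> p3 X@[(0,0,1)]: h2:-1[(0,0,0)]+1*
pass> p4 O@[(0,0,0)] terminal -1; root [(1,0,2)] d8
for O: play +1, pass -1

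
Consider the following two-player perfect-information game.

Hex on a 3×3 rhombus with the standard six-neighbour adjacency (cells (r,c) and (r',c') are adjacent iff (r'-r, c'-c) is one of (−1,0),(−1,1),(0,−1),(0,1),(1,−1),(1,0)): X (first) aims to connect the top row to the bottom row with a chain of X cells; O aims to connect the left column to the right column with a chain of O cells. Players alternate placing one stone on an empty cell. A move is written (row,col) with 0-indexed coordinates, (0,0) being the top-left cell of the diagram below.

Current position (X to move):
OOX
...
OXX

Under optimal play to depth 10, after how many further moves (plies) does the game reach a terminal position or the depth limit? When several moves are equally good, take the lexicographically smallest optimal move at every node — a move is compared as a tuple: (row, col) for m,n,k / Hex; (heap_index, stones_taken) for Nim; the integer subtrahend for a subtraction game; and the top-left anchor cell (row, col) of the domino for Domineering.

PV length from [OOX/.../OXX]: 3 plies

[OOX/.../OXX] X move#1: (1,0):+1/OOX/X../OXX*, (1,1):+1/OOX/.X./OXX, (1,2):+1/OOX/..X/OXX
[OOX/X../OXX] O move#2: (1,1):-1/OOX/XO./OXX*, (1,2):-1/OOX/X.O/OXX
[OOX/XO./OXX] X move#3: (1,2):+1/OOX/XOX/OXX*
[OOX/XOX/OXX] end (terminal -1, O#4); searched OOX/.../OXX to 10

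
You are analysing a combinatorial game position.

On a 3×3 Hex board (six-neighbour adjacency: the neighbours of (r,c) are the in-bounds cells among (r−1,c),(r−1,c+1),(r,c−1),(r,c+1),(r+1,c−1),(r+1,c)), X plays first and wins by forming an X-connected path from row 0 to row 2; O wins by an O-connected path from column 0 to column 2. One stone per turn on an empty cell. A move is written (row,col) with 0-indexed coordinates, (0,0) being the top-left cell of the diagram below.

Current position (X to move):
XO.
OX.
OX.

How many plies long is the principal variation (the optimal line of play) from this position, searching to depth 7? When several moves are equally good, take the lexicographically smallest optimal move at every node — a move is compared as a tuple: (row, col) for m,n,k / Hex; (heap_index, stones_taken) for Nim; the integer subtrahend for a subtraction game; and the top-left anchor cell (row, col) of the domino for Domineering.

PV length from [XO./OX./OX.]: 1 ply

ply 1, X at XO./OX./OX. | (0,2)=+1→XOX/OX./OX.*; (1,2)=-1→XO./OXX/OX.; (2,2)=-1→XO./OX./OXX
ply 2: XOX/OX./OX. is terminal -1 (O); from XO./OX./OX. depth 7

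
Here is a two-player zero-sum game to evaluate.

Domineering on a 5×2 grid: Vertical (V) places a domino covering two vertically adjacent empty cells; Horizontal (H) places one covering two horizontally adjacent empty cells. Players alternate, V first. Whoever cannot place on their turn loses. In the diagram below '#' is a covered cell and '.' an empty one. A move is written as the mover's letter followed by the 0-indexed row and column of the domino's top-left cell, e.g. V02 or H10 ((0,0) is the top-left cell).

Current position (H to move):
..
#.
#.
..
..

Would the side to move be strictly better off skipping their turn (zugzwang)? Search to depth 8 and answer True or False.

zugzwang(../#./#./../.., H) = False

[../#./#./../..] H move#1: H00:-1/##/#./#./../.., H30:+1/../#./#./##/..*, H40:+1/../#./#./../##
[../#./#./##/..] V move#2: V01:-1/.#/##/#./##/..*, V11:-1/../##/##/##/..
[.#/##/#./##/..] H move#3: H40:+1/.#/##/#./##/##*
[.#/##/#./##/##] end (terminal -1, V#4); searched ../#./#./../.. to 8
pass branch (V moves first from the same position):
  | [../#./#./../..] V move#1: V01:-1/.#/##/#./../.., V11:-1/../##/##/../.., V21:+1/../#./##/.#/..*, V30:+1/../#./#./#./#., V31:+1/../#./#./.#/.#
  | [../#./##/.#/..] H move#2: H00:-1/##/#./##/.#/..*, H40:-1/../#./##/.#/##
  | [##/#./##/.#/..] V move#3: V30:+1/##/#./##/##/#.*
  | [##/#./##/##/#.] end (terminal -1, H#4); searched ../#./#./../.. to 8
H moving scores +1; H passing scores -1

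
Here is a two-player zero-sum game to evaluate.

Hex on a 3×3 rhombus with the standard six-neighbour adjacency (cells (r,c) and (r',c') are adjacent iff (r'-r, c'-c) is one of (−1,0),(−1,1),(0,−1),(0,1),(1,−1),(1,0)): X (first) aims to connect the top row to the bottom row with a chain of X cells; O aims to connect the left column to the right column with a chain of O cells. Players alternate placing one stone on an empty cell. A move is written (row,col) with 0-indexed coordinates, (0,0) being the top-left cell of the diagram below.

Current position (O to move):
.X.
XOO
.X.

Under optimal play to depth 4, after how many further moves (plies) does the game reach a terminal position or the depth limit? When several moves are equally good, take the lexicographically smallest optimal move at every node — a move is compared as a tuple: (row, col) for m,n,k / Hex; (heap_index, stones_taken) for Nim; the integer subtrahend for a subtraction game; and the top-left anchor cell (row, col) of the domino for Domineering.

PV length from [.X./XOO/.X.]: 1 ply

ply 1, O at .X./XOO/.X. | (0,0)=-1→OX./XOO/.X.; (0,2)=-1→.XO/XOO/.X.; (2,0)=+1→.X./XOO/OX.*; (2,2)=-1→.X./XOO/.XO
ply 2: .X./XOO/OX. is terminal -1 (X); from .X./XOO/.X. depth 4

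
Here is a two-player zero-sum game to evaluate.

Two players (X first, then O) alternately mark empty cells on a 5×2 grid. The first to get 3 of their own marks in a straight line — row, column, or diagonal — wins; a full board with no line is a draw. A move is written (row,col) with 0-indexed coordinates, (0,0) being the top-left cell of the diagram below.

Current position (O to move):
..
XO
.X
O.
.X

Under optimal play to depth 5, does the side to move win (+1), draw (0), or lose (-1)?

p1 O@[../XO/.X/O./.X]: (0,0)[O./XO/.X/O./.X]-1 (0,1)[.O/XO/.X/O./.X]-1 (2,0)[../XO/OX/O./.X]-1 (3,1)[../XO/.X/OO/.X]+0* (4,0)[../XO/.X/O./OX]-1
p2 X@[../XO/.X/OO/.X]: (0,0)[X./XO/.X/OO/.X]+0* (0,1)[.X/XO/.X/OO/.X]+0 (2,0)[../XO/XX/OO/.X]+0 (4,0)[../XO/.X/OO/XX]+0
p3 O@[X./XO/.X/OO/.X]: (0,1)[XO/XO/.X/OO/.X]-1 (2,0)[X./XO/OX/OO/.X]+0* (4,0)[X./XO/.X/OO/OX]-1
p4 X@[X./XO/OX/OO/.X]: (0,1)[XX/XO/OX/OO/.X]-1 (4,0)[X./XO/OX/OO/XX]+0*
p5 O@[X./XO/OX/OO/XX]: (0,1)[XO/XO/OX/OO/XX]+0*
p6 X@[XO/XO/OX/OO/XX] terminal +0; root [../XO/.X/O./.X] d5

value(../XO/.X/O./.X, O) = 0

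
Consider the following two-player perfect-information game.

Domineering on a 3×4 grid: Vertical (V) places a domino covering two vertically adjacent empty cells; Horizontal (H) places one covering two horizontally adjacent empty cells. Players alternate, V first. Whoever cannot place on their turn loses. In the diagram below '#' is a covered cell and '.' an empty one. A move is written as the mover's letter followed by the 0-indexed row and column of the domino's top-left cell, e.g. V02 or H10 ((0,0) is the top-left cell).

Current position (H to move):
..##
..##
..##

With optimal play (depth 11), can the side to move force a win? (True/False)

p1 H@[..##/..##/..##]: H00[####/..##/..##]-1 H10[..##/####/..##]+1* H20[..##/..##/####]-1
p2 V@[..##/####/..##] terminal -1; root [..##/..##/..##] d11

H winning at [..##/..##/..##]: True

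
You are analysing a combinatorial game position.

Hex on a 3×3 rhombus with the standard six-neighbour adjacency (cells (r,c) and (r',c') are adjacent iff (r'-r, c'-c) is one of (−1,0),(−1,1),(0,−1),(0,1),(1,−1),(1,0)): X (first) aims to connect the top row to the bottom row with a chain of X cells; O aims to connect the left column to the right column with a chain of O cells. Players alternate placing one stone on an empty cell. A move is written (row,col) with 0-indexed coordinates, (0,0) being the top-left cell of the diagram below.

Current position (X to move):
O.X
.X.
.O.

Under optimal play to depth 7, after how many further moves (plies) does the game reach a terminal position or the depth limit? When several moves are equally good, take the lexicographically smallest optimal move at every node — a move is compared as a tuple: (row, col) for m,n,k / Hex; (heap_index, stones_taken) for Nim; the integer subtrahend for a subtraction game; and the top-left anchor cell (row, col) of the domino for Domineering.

ply 1, X at O.X/.X./.O. | (0,1)=-1→OXX/.X./.O.; (1,0)=-1→O.X/XX./.O.; (1,2)=+1→O.X/.XX/.O.*; (2,0)=+1→O.X/.X./XO.; (2,2)=+1→O.X/.X./.OX
ply 2, O at O.X/.XX/.O. | (0,1)=-1→OOX/.XX/.O.*; (1,0)=-1→O.X/OXX/.O.; (2,0)=-1→O.X/.XX/OO.; (2,2)=-1→O.X/.XX/.OO
ply 3, X at OOX/.XX/.O. | (1,0)=+1→OOX/XXX/.O.*; (2,0)=+1→OOX/.XX/XO.; (2,2)=+1→OOX/.XX/.OX
ply 4, O at OOX/XXX/.O. | (2,0)=-1→OOX/XXX/OO.*; (2,2)=-1→OOX/XXX/.OO
ply 5, X at OOX/XXX/OO. | (2,2)=+1→OOX/XXX/OOX*
ply 6: OOX/XXX/OOX is terminal -1 (O); from O.X/.X./.O. depth 7

PV length from [O.X/.X./.O.]: 5 plies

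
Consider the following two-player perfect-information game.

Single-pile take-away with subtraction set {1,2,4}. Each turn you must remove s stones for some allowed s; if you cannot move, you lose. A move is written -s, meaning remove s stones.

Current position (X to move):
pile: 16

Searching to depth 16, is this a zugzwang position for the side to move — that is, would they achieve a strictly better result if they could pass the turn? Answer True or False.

ply 1, X at 16 | -1=+1→15*; -2=-1→14; -4=+1→12
ply 2, O at 15 | -1=-1→14*; -2=-1→13; -4=-1→11
ply 3, X at 14 | -1=-1→13; -2=+1→12*; -4=-1→10
ply 4, O at 12 | -1=-1→11*; -2=-1→10; -4=-1→8
ply 5, X at 11 | -1=-1→10; -2=+1→9*; -4=-1→7
ply 6, O at 9 | -1=-1→8*; -2=-1→7; -4=-1→5
ply 7, X at 8 | -1=-1→7; -2=+1→6*; -4=-1→4
ply 8, O at 6 | -1=-1→5*; -2=-1→4; -4=-1→2
ply 9, X at 5 | -1=-1→4; -2=+1→3*; -4=-1→1
ply 10, O at 3 | -1=-1→2*; -2=-1→1
ply 11, X at 2 | -1=-1→1; -2=+1→0*
ply 12: 0 is terminal -1 (O); from 16 depth 16
if X skipped the turn, O would face:
~ ply 1, O at 16 | -1=+1→15*; -2=-1→14; -4=+1→12
~ ply 2, X at 15 | -1=-1→14*; -2=-1→13; -4=-1→11
~ ply 3, O at 14 | -1=-1→13; -2=+1→12*; -4=-1→10
~ ply 4, X at 12 | -1=-1→11*; -2=-1→10; -4=-1→8
~ ply 5, O at 11 | -1=-1→10; -2=+1→9*; -4=-1→7
~ ply 6, X at 9 | -1=-1→8*; -2=-1→7; -4=-1→5
~ ply 7, O at 8 | -1=-1→7; -2=+1→6*; -4=-1→4
~ ply 8, X at 6 | -1=-1→5*; -2=-1→4; -4=-1→2
~ ply 9, O at 5 | -1=-1→4; -2=+1→3*; -4=-1→1
~ ply 10, X at 3 | -1=-1→2*; -2=-1→1
~ ply 11, O at 2 | -1=-1→1; -2=+1→0*
~ ply 12: 0 is terminal -1 (X); from 16 depth 16
compare (X): move=+1 vs pass=-1

zugzwang(16, X) = False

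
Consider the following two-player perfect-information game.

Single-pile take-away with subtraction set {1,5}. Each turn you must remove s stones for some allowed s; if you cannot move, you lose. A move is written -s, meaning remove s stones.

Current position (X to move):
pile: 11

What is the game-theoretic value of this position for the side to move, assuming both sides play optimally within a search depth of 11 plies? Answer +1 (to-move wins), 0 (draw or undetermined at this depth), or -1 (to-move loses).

value(11, X) = +1

ply 1, X at 11 | -1=+1→10*; -5=+1→6
ply 2, O at 10 | -1=-1→9*; -5=-1→5
ply 3, X at 9 | -1=+1→8*; -5=+1→4
ply 4, O at 8 | -1=-1→7*; -5=-1→3
ply 5, X at 7 | -1=+1→6*; -5=+1→2
ply 6, O at 6 | -1=-1→5*; -5=-1→1
ply 7, X at 5 | -1=+1→4*; -5=+1→0
ply 8, O at 4 | -1=-1→3*
ply 9, X at 3 | -1=+1→2*
ply 10, O at 2 | -1=-1→1*
ply 11, X at 1 | -1=+1→0*
ply 12: 0 is terminal -1 (O); from 11 depth 11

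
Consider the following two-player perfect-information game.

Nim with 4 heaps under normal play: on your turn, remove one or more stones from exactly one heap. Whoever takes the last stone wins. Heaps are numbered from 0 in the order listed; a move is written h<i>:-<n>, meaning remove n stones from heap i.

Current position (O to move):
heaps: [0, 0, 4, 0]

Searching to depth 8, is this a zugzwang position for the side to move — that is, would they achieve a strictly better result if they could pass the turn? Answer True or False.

p1 O@[(0,0,4,0)]: h2:-1[(0,0,3,0)]-1 h2:-2[(0,0,2,0)]-1 h2:-3[(0,0,1,0)]-1 h2:-4[(0,0,0,0)]+1*
p2 X@[(0,0,0,0)] terminal -1; root [(0,0,4,0)] d8
if O skipped the turn, X would face:
~ p1 X@[(0,0,4,0)]: h2:-1[(0,0,3,0)]-1 h2:-2[(0,0,2,0)]-1 h2:-3[(0,0,1,0)]-1 h2:-4[(0,0,0,0)]+1*
~ p2 O@[(0,0,0,0)] terminal -1; root [(0,0,4,0)] d8
compare (O): move=+1 vs pass=-1

zugzwang((0,0,4,0), O) = False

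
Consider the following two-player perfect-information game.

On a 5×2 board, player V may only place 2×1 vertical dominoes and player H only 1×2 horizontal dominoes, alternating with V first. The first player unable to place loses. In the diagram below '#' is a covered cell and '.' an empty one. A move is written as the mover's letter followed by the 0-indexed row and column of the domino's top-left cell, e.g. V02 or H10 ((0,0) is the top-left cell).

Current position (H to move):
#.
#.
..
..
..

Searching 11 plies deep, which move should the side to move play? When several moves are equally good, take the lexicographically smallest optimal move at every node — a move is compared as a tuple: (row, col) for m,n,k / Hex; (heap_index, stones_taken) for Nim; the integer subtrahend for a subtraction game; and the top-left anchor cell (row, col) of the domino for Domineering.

[#./#./../../..] H move#1: H20:-1/#./#./##/../.., H30:+1/#./#./../##/..*, H40:-1/#./#./../../##
[#./#./../##/..] V move#2: V01:-1/##/##/../##/..*, V11:-1/#./##/.#/##/..
[##/##/../##/..] H move#3: H20:+1/##/##/##/##/..*, H40:+1/##/##/../##/##
[##/##/##/##/..] end (terminal -1, V#4); searched #./#./../../.. to 11

H's best at [#./#./../../..]: H30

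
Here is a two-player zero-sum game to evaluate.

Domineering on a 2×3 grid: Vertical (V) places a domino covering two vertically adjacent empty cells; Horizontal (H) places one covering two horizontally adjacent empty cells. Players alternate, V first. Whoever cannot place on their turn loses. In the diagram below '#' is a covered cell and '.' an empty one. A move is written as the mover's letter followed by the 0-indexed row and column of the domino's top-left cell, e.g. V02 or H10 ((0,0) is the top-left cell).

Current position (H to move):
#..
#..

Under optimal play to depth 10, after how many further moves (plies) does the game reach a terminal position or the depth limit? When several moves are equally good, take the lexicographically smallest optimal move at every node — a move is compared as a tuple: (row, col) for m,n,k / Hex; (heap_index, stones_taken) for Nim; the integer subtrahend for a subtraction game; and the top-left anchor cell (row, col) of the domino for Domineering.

p1 H@[#../#..]: H01[###/#..]+1* H11[#../###]+1
p2 V@[###/#..] terminal -1; root [#../#..] d10

PV length from [#../#..]: 1 ply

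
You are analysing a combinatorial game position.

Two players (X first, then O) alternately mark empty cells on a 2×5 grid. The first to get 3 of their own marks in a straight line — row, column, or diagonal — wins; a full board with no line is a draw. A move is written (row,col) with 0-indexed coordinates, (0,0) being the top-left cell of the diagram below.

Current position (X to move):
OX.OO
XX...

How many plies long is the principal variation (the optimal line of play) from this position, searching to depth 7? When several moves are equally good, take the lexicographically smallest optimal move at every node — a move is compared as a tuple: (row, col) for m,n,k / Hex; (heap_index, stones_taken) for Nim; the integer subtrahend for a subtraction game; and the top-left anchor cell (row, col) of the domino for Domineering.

PV length from [OX.OO/XX...]: 1 ply

p1 X@[OX.OO/XX...]: (0,2)[OXXOO/XX...]+0 (1,2)[OX.OO/XXX..]+1* (1,3)[OX.OO/XX.X.]-1 (1,4)[OX.OO/XX..X]-1
p2 O@[OX.OO/XXX..] terminal -1; root [OX.OO/XX...] d7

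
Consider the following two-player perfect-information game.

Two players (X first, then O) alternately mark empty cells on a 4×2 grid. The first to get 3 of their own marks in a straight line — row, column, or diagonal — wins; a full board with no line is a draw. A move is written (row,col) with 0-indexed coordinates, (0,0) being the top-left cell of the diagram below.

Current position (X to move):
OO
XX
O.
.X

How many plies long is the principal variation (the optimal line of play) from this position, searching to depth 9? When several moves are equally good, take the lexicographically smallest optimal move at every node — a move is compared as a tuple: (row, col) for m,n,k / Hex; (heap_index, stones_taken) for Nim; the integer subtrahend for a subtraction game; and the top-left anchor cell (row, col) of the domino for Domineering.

[OO/XX/O./.X] X move#1: (2,1):+1/OO/XX/OX/.X*, (3,0):+0/OO/XX/O./XX
[OO/XX/OX/.X] end (terminal -1, O#2); searched OO/XX/O./.X to 9

PV length from [OO/XX/O./.X]: 1 ply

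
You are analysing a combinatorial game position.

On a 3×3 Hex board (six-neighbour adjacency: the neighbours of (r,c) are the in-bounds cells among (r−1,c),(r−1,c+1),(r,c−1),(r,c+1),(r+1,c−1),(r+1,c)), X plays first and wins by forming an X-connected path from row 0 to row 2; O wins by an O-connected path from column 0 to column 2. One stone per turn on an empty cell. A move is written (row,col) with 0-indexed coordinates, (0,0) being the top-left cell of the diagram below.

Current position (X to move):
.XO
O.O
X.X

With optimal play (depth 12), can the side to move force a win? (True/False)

X winning at [.XO/O.O/X.X]: True

[.XO/O.O/X.X] X move#1: (0,0):-1/XXO/O.O/X.X, (1,1):+1/.XO/OXO/X.X*, (2,1):-1/.XO/O.O/XXX
[.XO/OXO/X.X] end (terminal -1, O#2); searched .XO/O.O/X.X to 12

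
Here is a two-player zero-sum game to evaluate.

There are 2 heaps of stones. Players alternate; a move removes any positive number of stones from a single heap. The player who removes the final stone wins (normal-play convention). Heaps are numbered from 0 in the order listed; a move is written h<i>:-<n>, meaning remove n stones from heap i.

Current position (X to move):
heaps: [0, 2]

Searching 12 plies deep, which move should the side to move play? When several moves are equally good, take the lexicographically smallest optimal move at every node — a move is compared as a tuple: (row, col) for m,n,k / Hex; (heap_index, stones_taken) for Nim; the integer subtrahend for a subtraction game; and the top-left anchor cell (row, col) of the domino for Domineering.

X's best at [(0,2)]: h1:-2

ply 1, X at (0,2) | h1:-1=-1→(0,1); h1:-2=+1→(0,0)*
ply 2: (0,0) is terminal -1 (O); from (0,2) depth 12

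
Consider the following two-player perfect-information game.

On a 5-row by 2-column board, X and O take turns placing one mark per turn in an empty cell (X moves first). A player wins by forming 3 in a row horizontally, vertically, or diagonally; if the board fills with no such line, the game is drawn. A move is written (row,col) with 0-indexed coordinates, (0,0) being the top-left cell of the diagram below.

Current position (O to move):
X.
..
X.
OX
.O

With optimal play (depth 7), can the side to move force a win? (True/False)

O winning at [X./../X./OX/.O]: False

p1 O@[X./../X./OX/.O]: (0,1)[XO/../X./OX/.O]-1 (1,0)[X./O./X./OX/.O]+0* (1,1)[X./.O/X./OX/.O]-1 (2,1)[X./../XO/OX/.O]-1 (4,0)[X./../X./OX/OO]-1
p2 X@[X./O./X./OX/.O]: (0,1)[XX/O./X./OX/.O]+0* (1,1)[X./OX/X./OX/.O]+0 (2,1)[X./O./XX/OX/.O]+0 (4,0)[X./O./X./OX/XO]+0
p3 O@[XX/O./X./OX/.O]: (1,1)[XX/OO/X./OX/.O]+0* (2,1)[XX/O./XO/OX/.O]+0 (4,0)[XX/O./X./OX/OO]+0
p4 X@[XX/OO/X./OX/.O]: (2,1)[XX/OO/XX/OX/.O]+0* (4,0)[XX/OO/X./OX/XO]+0
p5 O@[XX/OO/XX/OX/.O]: (4,0)[XX/OO/XX/OX/OO]+0*
p6 X@[XX/OO/XX/OX/OO] terminal +0; root [X./../X./OX/.O] d7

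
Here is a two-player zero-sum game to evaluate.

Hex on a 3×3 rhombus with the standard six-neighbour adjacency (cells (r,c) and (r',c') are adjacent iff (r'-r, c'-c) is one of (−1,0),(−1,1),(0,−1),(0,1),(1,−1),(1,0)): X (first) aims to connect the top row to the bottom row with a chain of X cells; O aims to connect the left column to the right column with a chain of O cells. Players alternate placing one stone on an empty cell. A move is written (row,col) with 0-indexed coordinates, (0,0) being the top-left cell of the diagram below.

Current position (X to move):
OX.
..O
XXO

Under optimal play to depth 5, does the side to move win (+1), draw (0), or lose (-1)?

ply 1, X at OX./..O/XXO | (0,2)=+1→OXX/..O/XXO*; (1,0)=+1→OX./X.O/XXO; (1,1)=+1→OX./.XO/XXO
ply 2, O at OXX/..O/XXO | (1,0)=-1→OXX/O.O/XXO*; (1,1)=-1→OXX/.OO/XXO
ply 3, X at OXX/O.O/XXO | (1,1)=+1→OXX/OXO/XXO*
ply 4: OXX/OXO/XXO is terminal -1 (O); from OX./..O/XXO depth 5

value(OX./..O/XXO, X) = +1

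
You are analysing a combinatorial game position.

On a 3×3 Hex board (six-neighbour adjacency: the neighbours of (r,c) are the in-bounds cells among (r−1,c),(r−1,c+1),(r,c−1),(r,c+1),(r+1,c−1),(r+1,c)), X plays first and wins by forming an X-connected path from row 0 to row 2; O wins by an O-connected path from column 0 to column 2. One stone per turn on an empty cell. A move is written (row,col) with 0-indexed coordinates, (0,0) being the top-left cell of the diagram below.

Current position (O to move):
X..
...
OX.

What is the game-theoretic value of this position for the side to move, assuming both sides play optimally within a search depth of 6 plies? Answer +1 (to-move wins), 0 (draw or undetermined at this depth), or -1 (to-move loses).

[X../.../OX.] O move#1: (0,1):-1/XO./.../OX., (0,2):-1/X.O/.../OX., (1,0):-1/X../O../OX., (1,1):+1/X../.O./OX.*, (1,2):-1/X../..O/OX., (2,2):-1/X../.../OXO
[X../.O./OX.] X move#2: (0,1):-1/XX./.O./OX.*, (0,2):-1/X.X/.O./OX., (1,0):-1/X../XO./OX., (1,2):-1/X../.OX/OX., (2,2):-1/X../.O./OXX
[XX./.O./OX.] O move#3: (0,2):+1/XXO/.O./OX.*, (1,0):+1/XX./OO./OX., (1,2):+1/XX./.OO/OX., (2,2):+1/XX./.O./OXO
[XXO/.O./OX.] end (terminal -1, X#4); searched X../.../OX. to 6

value(X../.../OX., O) = +1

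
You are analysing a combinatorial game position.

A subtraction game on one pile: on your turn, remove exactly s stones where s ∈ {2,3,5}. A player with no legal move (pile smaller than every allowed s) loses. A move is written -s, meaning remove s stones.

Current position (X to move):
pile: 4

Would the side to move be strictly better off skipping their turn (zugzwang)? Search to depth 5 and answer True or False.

zugzwang(4, X) = False

ply 1, X at 4 | -2=-1→2; -3=+1→1*
ply 2: 1 is terminal -1 (O); from 4 depth 5
pass branch (O moves first from the same position):
  | ply 1, O at 4 | -2=-1→2; -3=+1→1*
  | ply 2: 1 is terminal -1 (X); from 4 depth 5
X moving scores +1; X passing scores -1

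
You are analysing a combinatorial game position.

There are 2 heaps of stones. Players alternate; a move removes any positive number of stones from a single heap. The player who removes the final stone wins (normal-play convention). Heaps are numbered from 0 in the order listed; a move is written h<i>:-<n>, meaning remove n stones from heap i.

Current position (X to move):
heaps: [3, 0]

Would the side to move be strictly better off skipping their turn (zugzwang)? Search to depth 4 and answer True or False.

zugzwang((3,0), X) = False

[(3,0)] X move#1: h0:-1:-1/(2,0), h0:-2:-1/(1,0), h0:-3:+1/(0,0)*
[(0,0)] end (terminal -1, O#2); searched (3,0) to 4
suppose X passes — search the same position with O to move:
pass> [(3,0)] O move#1: h0:-1:-1/(2,0), h0:-2:-1/(1,0), h0:-3:+1/(0,0)*
pass> [(0,0)] end (terminal -1, X#2); searched (3,0) to 4
for X: play +1, pass -1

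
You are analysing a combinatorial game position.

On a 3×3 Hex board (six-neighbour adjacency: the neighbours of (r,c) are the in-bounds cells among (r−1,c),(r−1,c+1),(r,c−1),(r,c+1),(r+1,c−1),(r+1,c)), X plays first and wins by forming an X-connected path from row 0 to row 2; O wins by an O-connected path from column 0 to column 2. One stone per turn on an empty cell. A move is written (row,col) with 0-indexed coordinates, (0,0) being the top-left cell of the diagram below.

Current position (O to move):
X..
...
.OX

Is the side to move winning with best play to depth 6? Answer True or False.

[X../.../.OX] O move#1: (0,1):-1/XO./.../.OX, (0,2):-1/X.O/.../.OX, (1,0):-1/X../O../.OX, (1,1):+1/X../.O./.OX*, (1,2):-1/X../..O/.OX, (2,0):-1/X../.../OOX
[X../.O./.OX] X move#2: (0,1):-1/XX./.O./.OX*, (0,2):-1/X.X/.O./.OX, (1,0):-1/X../XO./.OX, (1,2):-1/X../.OX/.OX, (2,0):-1/X../.O./XOX
[XX./.O./.OX] O move#3: (0,2):+1/XXO/.O./.OX*, (1,0):+1/XX./OO./.OX, (1,2):+1/XX./.OO/.OX, (2,0):+1/XX./.O./OOX
[XXO/.O./.OX] X move#4: (1,0):-1/XXO/XO./.OX*, (1,2):-1/XXO/.OX/.OX, (2,0):-1/XXO/.O./XOX
[XXO/XO./.OX] O move#5: (1,2):-1/XXO/XOO/.OX, (2,0):+1/XXO/XO./OOX*
[XXO/XO./OOX] end (terminal -1, X#6); searched X../.../.OX to 6

O winning at [X../.../.OX]: True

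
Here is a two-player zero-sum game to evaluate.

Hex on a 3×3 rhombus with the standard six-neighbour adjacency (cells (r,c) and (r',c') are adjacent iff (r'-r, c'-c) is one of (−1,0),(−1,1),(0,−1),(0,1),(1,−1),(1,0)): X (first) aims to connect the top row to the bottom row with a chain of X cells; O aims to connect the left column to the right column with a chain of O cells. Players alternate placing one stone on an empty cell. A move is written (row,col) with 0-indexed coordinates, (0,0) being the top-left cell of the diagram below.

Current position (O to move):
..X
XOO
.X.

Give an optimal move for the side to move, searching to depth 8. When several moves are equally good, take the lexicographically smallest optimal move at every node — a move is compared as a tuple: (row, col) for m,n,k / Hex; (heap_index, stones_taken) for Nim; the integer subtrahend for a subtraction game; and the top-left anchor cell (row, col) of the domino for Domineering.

O's best at [..X/XOO/.X.]: (0,0)

[..X/XOO/.X.] O move#1: (0,0):+1/O.X/XOO/.X.*, (0,1):+1/.OX/XOO/.X., (2,0):+1/..X/XOO/OX., (2,2):-1/..X/XOO/.XO
[O.X/XOO/.X.] X move#2: (0,1):-1/OXX/XOO/.X.*, (2,0):-1/O.X/XOO/XX., (2,2):-1/O.X/XOO/.XX
[OXX/XOO/.X.] O move#3: (2,0):+1/OXX/XOO/OX.*, (2,2):-1/OXX/XOO/.XO
[OXX/XOO/OX.] end (terminal -1, X#4); searched ..X/XOO/.X. to 8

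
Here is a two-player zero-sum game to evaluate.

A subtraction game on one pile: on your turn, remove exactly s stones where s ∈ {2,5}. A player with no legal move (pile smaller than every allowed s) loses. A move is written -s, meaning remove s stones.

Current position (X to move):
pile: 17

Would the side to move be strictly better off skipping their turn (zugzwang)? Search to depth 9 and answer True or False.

zugzwang(17, X) = False

p1 X@[17]: -2[15]+1* -5[12]-1
p2 O@[15]: -2[13]-1* -5[10]-1
p3 X@[13]: -2[11]+1* -5[8]+1
p4 O@[11]: -2[9]-1* -5[6]-1
p5 X@[9]: -2[7]+1* -5[4]+1
p6 O@[7]: -2[5]-1* -5[2]-1
p7 X@[5]: -2[3]-1 -5[0]+1*
p8 O@[0] terminal -1; root [17] d9
if X skipped the turn, O would face:
~ p1 O@[17]: -2[15]+1* -5[12]-1
~ p2 X@[15]: -2[13]-1* -5[10]-1
~ p3 O@[13]: -2[11]+1* -5[8]+1
~ p4 X@[11]: -2[9]-1* -5[6]-1
~ p5 O@[9]: -2[7]+1* -5[4]+1
~ p6 X@[7]: -2[5]-1* -5[2]-1
~ p7 O@[5]: -2[3]-1 -5[0]+1*
~ p8 X@[0] terminal -1; root [17] d9
compare (X): move=+1 vs pass=-1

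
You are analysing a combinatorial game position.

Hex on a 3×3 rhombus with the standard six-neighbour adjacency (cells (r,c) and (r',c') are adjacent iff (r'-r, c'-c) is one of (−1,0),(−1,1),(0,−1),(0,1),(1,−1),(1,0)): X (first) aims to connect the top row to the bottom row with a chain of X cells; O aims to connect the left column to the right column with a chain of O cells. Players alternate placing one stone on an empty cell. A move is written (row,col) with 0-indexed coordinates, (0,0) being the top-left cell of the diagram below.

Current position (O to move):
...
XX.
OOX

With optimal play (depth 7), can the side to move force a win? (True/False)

O winning at [.../XX./OOX]: True

[.../XX./OOX] O move#1: (0,0):-1/O../XX./OOX, (0,1):-1/.O./XX./OOX, (0,2):-1/..O/XX./OOX, (1,2):+1/.../XXO/OOX*
[.../XXO/OOX] end (terminal -1, X#2); searched .../XX./OOX to 7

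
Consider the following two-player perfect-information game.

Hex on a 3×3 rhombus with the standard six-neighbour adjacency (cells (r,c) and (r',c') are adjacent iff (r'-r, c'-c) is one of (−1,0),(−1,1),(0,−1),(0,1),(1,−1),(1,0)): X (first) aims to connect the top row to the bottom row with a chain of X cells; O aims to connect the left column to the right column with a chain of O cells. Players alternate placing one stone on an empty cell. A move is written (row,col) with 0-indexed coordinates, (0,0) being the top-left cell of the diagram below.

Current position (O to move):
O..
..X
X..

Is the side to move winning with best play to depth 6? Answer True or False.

O winning at [O../..X/X..]: False

[O../..X/X..] O move#1: (0,1):-1/OO./..X/X..*, (0,2):-1/O.O/..X/X.., (1,0):-1/O../O.X/X.., (1,1):-1/O../.OX/X.., (2,1):-1/O../..X/XO., (2,2):-1/O../..X/X.O
[OO./..X/X..] X move#2: (0,2):+1/OOX/..X/X..*, (1,0):-1/OO./X.X/X.., (1,1):-1/OO./.XX/X.., (2,1):-1/OO./..X/XX., (2,2):-1/OO./..X/X.X
[OOX/..X/X..] O move#3: (1,0):-1/OOX/O.X/X..*, (1,1):-1/OOX/.OX/X.., (2,1):-1/OOX/..X/XO., (2,2):-1/OOX/..X/X.O
[OOX/O.X/X..] X move#4: (1,1):+1/OOX/OXX/X..*, (2,1):+1/OOX/O.X/XX., (2,2):+1/OOX/O.X/X.X
[OOX/OXX/X..] end (terminal -1, O#5); searched O../..X/X.. to 6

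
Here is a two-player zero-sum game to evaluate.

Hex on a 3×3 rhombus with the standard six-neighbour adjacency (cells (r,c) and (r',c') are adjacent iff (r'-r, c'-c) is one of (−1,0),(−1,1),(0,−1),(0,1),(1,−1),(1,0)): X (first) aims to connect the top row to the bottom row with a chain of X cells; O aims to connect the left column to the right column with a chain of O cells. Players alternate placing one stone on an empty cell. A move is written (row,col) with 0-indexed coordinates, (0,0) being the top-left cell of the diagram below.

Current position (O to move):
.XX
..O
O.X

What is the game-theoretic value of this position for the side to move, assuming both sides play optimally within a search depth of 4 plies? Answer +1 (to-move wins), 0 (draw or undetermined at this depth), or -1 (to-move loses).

value(.XX/..O/O.X, O) = +1

ply 1, O at .XX/..O/O.X | (0,0)=+1→OXX/..O/O.X*; (1,0)=+1→.XX/O.O/O.X; (1,1)=+1→.XX/.OO/O.X; (2,1)=+1→.XX/..O/OOX
ply 2, X at OXX/..O/O.X | (1,0)=-1→OXX/X.O/O.X*; (1,1)=-1→OXX/.XO/O.X; (2,1)=-1→OXX/..O/OXX
ply 3, O at OXX/X.O/O.X | (1,1)=+1→OXX/XOO/O.X*; (2,1)=+1→OXX/X.O/OOX
ply 4: OXX/XOO/O.X is terminal -1 (X); from .XX/..O/O.X depth 4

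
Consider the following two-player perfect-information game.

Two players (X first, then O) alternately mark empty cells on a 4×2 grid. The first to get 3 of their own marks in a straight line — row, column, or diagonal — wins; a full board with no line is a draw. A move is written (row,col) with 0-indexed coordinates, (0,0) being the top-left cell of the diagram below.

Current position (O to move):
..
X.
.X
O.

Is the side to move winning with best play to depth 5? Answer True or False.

O winning at [../X./.X/O.]: False

[../X./.X/O.] O move#1: (0,0):-1/O./X./.X/O., (0,1):+0/.O/X./.X/O.*, (1,1):+0/../XO/.X/O., (2,0):-1/../X./OX/O., (3,1):+0/../X./.X/OO
[.O/X./.X/O.] X move#2: (0,0):+0/XO/X./.X/O.*, (1,1):+0/.O/XX/.X/O., (2,0):+0/.O/X./XX/O., (3,1):+0/.O/X./.X/OX
[XO/X./.X/O.] O move#3: (1,1):-1/XO/XO/.X/O., (2,0):+0/XO/X./OX/O.*, (3,1):-1/XO/X./.X/OO
[XO/X./OX/O.] X move#4: (1,1):+0/XO/XX/OX/O.*, (3,1):+0/XO/X./OX/OX
[XO/XX/OX/O.] O move#5: (3,1):+0/XO/XX/OX/OO*
[XO/XX/OX/OO] end (terminal +0, X#6); searched ../X./.X/O. to 5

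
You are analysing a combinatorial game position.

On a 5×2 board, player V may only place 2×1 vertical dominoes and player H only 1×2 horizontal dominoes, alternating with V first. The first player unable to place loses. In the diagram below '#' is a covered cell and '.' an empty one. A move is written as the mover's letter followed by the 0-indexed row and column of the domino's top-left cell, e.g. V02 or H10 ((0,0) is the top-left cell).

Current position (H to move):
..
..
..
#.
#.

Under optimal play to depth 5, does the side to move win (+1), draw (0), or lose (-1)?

p1 H@[../../../#./#.]: H00[##/../../#./#.]-1 H10[../##/../#./#.]+1* H20[../../##/#./#.]-1
p2 V@[../##/../#./#.]: V21[../##/.#/##/#.]-1* V31[../##/../##/##]-1
p3 H@[../##/.#/##/#.]: H00[##/##/.#/##/#.]+1*
p4 V@[##/##/.#/##/#.] terminal -1; root [../../../#./#.] d5

value(../../../#./#., H) = +1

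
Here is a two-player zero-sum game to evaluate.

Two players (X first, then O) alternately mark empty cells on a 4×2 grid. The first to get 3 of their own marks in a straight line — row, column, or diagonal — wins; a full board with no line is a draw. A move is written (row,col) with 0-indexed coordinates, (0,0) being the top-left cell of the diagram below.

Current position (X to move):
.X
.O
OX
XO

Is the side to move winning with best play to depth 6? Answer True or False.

X winning at [.X/.O/OX/XO]: False

ply 1, X at .X/.O/OX/XO | (0,0)=+0→XX/.O/OX/XO*; (1,0)=+0→.X/XO/OX/XO
ply 2, O at XX/.O/OX/XO | (1,0)=+0→XX/OO/OX/XO*
ply 3: XX/OO/OX/XO is terminal +0 (X); from .X/.O/OX/XO depth 6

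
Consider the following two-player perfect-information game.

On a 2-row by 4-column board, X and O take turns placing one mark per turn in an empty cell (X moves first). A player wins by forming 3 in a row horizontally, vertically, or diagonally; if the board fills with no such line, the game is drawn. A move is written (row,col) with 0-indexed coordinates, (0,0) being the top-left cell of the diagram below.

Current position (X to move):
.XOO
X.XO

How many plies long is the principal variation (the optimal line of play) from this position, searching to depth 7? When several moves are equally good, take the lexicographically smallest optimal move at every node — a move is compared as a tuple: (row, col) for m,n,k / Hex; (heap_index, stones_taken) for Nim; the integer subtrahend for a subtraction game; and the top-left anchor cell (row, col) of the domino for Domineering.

p1 X@[.XOO/X.XO]: (0,0)[XXOO/X.XO]+0 (1,1)[.XOO/XXXO]+1*
p2 O@[.XOO/XXXO] terminal -1; root [.XOO/X.XO] d7

PV length from [.XOO/X.XO]: 1 ply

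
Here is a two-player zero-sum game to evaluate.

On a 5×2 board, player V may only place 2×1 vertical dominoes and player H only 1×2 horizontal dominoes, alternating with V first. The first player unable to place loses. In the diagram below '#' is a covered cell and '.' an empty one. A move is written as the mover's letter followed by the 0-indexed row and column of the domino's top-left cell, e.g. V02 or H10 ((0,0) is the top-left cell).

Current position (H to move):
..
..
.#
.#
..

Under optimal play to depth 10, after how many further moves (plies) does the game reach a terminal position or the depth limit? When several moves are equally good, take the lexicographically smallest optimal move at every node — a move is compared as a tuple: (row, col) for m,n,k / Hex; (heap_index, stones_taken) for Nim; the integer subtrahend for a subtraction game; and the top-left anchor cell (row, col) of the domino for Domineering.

ply 1, H at ../../.#/.#/.. | H00=+1→##/../.#/.#/..*; H10=+1→../##/.#/.#/..; H40=-1→../../.#/.#/##
ply 2, V at ##/../.#/.#/.. | V10=-1→##/#./##/.#/..*; V20=-1→##/../##/##/..; V30=-1→##/../.#/##/#.
ply 3, H at ##/#./##/.#/.. | H40=+1→##/#./##/.#/##*
ply 4: ##/#./##/.#/## is terminal -1 (V); from ../../.#/.#/.. depth 10

PV length from [../../.#/.#/..]: 3 plies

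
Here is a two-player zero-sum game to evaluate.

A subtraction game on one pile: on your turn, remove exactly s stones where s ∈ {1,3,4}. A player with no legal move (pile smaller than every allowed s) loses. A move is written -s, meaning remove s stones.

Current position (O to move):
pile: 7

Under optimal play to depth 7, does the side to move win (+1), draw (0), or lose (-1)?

ply 1, O at 7 | -1=-1→6*; -3=-1→4; -4=-1→3
ply 2, X at 6 | -1=-1→5; -3=-1→3; -4=+1→2*
ply 3, O at 2 | -1=-1→1*
ply 4, X at 1 | -1=+1→0*
ply 5: 0 is terminal -1 (O); from 7 depth 7

value(7, O) = -1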